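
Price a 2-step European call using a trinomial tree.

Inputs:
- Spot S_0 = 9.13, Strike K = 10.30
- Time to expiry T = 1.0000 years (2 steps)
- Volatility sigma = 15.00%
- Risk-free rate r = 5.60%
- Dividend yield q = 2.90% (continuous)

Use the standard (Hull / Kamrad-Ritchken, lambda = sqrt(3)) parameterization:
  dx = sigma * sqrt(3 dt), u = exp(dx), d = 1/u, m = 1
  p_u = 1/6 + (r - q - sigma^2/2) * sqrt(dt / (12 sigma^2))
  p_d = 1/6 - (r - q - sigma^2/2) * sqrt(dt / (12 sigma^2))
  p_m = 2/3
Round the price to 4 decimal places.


Answer: Price = V(0,0) = 0.2557

Derivation:
dt = T/N = 0.500000; dx = sigma*sqrt(3*dt) = 0.183712
u = exp(dx) = 1.201669; d = 1/u = 0.832176
p_u = 0.188100, p_m = 0.666667, p_d = 0.145234
Discount per step: exp(-r*dt) = 0.972388
Stock lattice S(k, j) with j the centered position index:
  k=0: S(0,+0) = 9.1300
  k=1: S(1,-1) = 7.5978; S(1,+0) = 9.1300; S(1,+1) = 10.9712
  k=2: S(2,-2) = 6.3227; S(2,-1) = 7.5978; S(2,+0) = 9.1300; S(2,+1) = 10.9712; S(2,+2) = 13.1838
Terminal payoffs V(N, j) = max(S_T - K, 0):
  V(2,-2) = 0.000000; V(2,-1) = 0.000000; V(2,+0) = 0.000000; V(2,+1) = 0.671241; V(2,+2) = 2.883805
Backward induction: V(k, j) = exp(-r*dt) * [p_u * V(k+1, j+1) + p_m * V(k+1, j) + p_d * V(k+1, j-1)]
  V(1,-1) = exp(-r*dt) * [p_u*0.000000 + p_m*0.000000 + p_d*0.000000] = 0.000000
  V(1,+0) = exp(-r*dt) * [p_u*0.671241 + p_m*0.000000 + p_d*0.000000] = 0.122774
  V(1,+1) = exp(-r*dt) * [p_u*2.883805 + p_m*0.671241 + p_d*0.000000] = 0.962603
  V(0,+0) = exp(-r*dt) * [p_u*0.962603 + p_m*0.122774 + p_d*0.000000] = 0.255655


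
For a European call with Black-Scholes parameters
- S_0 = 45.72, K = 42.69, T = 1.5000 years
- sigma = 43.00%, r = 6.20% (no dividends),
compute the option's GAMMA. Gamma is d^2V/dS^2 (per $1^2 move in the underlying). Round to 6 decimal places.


Answer: Gamma = 0.014083

Derivation:
d1 = 0.5701161517; d2 = 0.0434758570
phi(d1) = 0.3391018594; exp(-qT) = 1.0000000000; exp(-rT) = 0.9111935003
Gamma = exp(-qT) * phi(d1) / (S * sigma * sqrt(T)) = 1.0000000000 * 0.3391018594 / (45.7200 * 0.4300 * 1.2247448714) = 0.014083


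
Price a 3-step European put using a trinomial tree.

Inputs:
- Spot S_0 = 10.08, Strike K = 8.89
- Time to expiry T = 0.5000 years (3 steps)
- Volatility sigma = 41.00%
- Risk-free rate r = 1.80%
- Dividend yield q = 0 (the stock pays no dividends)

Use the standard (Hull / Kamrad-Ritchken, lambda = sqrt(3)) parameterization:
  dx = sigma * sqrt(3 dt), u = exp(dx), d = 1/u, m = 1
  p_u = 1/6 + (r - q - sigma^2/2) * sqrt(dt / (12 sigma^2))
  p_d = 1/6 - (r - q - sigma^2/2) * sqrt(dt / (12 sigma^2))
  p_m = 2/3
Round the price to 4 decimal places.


Answer: Price = V(0,0) = 0.6021

Derivation:
dt = T/N = 0.166667; dx = sigma*sqrt(3*dt) = 0.289914
u = exp(dx) = 1.336312; d = 1/u = 0.748328
p_u = 0.147681, p_m = 0.666667, p_d = 0.185652
Discount per step: exp(-r*dt) = 0.997004
Stock lattice S(k, j) with j the centered position index:
  k=0: S(0,+0) = 10.0800
  k=1: S(1,-1) = 7.5431; S(1,+0) = 10.0800; S(1,+1) = 13.4700
  k=2: S(2,-2) = 5.6447; S(2,-1) = 7.5431; S(2,+0) = 10.0800; S(2,+1) = 13.4700; S(2,+2) = 18.0002
  k=3: S(3,-3) = 4.2241; S(3,-2) = 5.6447; S(3,-1) = 7.5431; S(3,+0) = 10.0800; S(3,+1) = 13.4700; S(3,+2) = 18.0002; S(3,+3) = 24.0538
Terminal payoffs V(N, j) = max(K - S_T, 0):
  V(3,-3) = 4.665876; V(3,-2) = 3.245251; V(3,-1) = 1.346853; V(3,+0) = 0.000000; V(3,+1) = 0.000000; V(3,+2) = 0.000000; V(3,+3) = 0.000000
Backward induction: V(k, j) = exp(-r*dt) * [p_u * V(k+1, j+1) + p_m * V(k+1, j) + p_d * V(k+1, j-1)]
  V(2,-2) = exp(-r*dt) * [p_u*1.346853 + p_m*3.245251 + p_d*4.665876] = 3.218964
  V(2,-1) = exp(-r*dt) * [p_u*0.000000 + p_m*1.346853 + p_d*3.245251] = 1.495896
  V(2,+0) = exp(-r*dt) * [p_u*0.000000 + p_m*0.000000 + p_d*1.346853] = 0.249297
  V(2,+1) = exp(-r*dt) * [p_u*0.000000 + p_m*0.000000 + p_d*0.000000] = 0.000000
  V(2,+2) = exp(-r*dt) * [p_u*0.000000 + p_m*0.000000 + p_d*0.000000] = 0.000000
  V(1,-1) = exp(-r*dt) * [p_u*0.249297 + p_m*1.495896 + p_d*3.218964] = 1.626800
  V(1,+0) = exp(-r*dt) * [p_u*0.000000 + p_m*0.249297 + p_d*1.495896] = 0.442585
  V(1,+1) = exp(-r*dt) * [p_u*0.000000 + p_m*0.000000 + p_d*0.249297] = 0.046144
  V(0,+0) = exp(-r*dt) * [p_u*0.046144 + p_m*0.442585 + p_d*1.626800] = 0.602081


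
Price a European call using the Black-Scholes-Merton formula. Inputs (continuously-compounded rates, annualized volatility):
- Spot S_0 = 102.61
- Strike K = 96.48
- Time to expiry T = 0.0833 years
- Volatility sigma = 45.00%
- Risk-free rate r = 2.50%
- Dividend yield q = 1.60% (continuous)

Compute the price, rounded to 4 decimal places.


Answer: Price = 8.8232

Derivation:
d1 = (ln(S/K) + (r - q + 0.5*sigma^2) * T) / (sigma * sqrt(T)) = 0.54500054
d2 = d1 - sigma * sqrt(T) = 0.41512271
exp(-rT) = 0.99791967; exp(-qT) = 0.99866809
C = S_0 * exp(-qT) * N(d1) - K * exp(-rT) * N(d2)
N(d1) = 0.70712343; N(d2) = 0.66097396
C = 102.6100 * 0.99866809 * 0.70712343 - 96.4800 * 0.99791967 * 0.66097396 = 8.8232


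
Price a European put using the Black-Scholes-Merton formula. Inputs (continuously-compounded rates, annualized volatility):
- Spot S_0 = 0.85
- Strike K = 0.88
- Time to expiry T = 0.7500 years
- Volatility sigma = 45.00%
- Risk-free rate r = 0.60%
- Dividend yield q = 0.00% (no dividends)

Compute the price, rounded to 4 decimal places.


d1 = (ln(S/K) + (r - q + 0.5*sigma^2) * T) / (sigma * sqrt(T)) = 0.11739954
d2 = d1 - sigma * sqrt(T) = -0.27231189
exp(-rT) = 0.99551011; exp(-qT) = 1.00000000
P = K * exp(-rT) * N(-d2) - S_0 * exp(-qT) * N(-d1)
N(-d1) = 0.45327173; N(-d2) = 0.60730889
P = 0.8800 * 0.99551011 * 0.60730889 - 0.8500 * 1.00000000 * 0.45327173 = 0.1468

Answer: Price = 0.1468


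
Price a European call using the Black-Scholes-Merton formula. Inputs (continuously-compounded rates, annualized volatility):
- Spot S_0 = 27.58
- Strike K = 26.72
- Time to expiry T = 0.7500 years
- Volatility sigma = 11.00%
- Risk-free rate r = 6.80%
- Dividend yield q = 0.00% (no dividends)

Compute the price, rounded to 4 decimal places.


Answer: Price = 2.4568

Derivation:
d1 = (ln(S/K) + (r - q + 0.5*sigma^2) * T) / (sigma * sqrt(T)) = 0.91553081
d2 = d1 - sigma * sqrt(T) = 0.82026802
exp(-rT) = 0.95027867; exp(-qT) = 1.00000000
C = S_0 * exp(-qT) * N(d1) - K * exp(-rT) * N(d2)
N(d1) = 0.82004348; N(d2) = 0.79396833
C = 27.5800 * 1.00000000 * 0.82004348 - 26.7200 * 0.95027867 * 0.79396833 = 2.4568


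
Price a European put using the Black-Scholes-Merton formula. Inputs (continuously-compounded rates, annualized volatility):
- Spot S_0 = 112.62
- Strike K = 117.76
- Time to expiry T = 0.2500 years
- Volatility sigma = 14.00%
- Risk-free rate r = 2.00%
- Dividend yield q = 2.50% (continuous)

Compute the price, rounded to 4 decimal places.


Answer: Price = 6.4882

Derivation:
d1 = (ln(S/K) + (r - q + 0.5*sigma^2) * T) / (sigma * sqrt(T)) = -0.62041907
d2 = d1 - sigma * sqrt(T) = -0.69041907
exp(-rT) = 0.99501248; exp(-qT) = 0.99376949
P = K * exp(-rT) * N(-d2) - S_0 * exp(-qT) * N(-d1)
N(-d1) = 0.73250904; N(-d2) = 0.75503466
P = 117.7600 * 0.99501248 * 0.75503466 - 112.6200 * 0.99376949 * 0.73250904 = 6.4882


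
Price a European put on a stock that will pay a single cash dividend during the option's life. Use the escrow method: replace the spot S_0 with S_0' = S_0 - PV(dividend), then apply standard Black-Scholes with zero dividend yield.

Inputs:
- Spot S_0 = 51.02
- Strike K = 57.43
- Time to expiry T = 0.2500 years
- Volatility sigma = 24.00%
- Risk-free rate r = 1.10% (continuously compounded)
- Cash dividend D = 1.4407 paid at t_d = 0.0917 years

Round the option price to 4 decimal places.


PV(D) = D * exp(-r * t_d) = 1.4407 * 0.99899181 = 1.43924750
S_0' = S_0 - PV(D) = 51.0200 - 1.43924750 = 49.58075250
d1 = (ln(S_0'/K) + (r + sigma^2/2)*T) / (sigma*sqrt(T)) = -1.14178426
d2 = d1 - sigma*sqrt(T) = -1.26178426
exp(-rT) = 0.99725378
N(-d1) = 0.87322815; N(-d2) = 0.89648679
P = K * exp(-rT) * N(-d2) - S_0' * N(-d1) = 57.4300 * 0.99725378 * 0.89648679 - 49.58075250 * 0.87322815 = 8.0485

Answer: Price = 8.0485


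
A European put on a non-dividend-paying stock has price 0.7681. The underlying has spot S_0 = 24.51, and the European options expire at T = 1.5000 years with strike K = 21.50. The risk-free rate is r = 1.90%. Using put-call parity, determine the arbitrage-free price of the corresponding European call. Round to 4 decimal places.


Answer: Call price = 4.3822

Derivation:
Put-call parity: C - P = S_0 * exp(-qT) - K * exp(-rT).
S_0 * exp(-qT) = 24.5100 * 1.00000000 = 24.51000000
K * exp(-rT) = 21.5000 * 0.97190229 = 20.89589932
C = P + S*exp(-qT) - K*exp(-rT)
C = 0.7681 + 24.51000000 - 20.89589932 = 4.3822


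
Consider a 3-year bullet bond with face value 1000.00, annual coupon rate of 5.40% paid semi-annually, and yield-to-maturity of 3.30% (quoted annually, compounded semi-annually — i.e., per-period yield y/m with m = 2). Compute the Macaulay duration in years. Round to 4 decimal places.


Answer: Macaulay duration = 2.8160 years

Derivation:
Coupon per period c = face * coupon_rate / m = 27.000000
Periods per year m = 2; per-period yield y/m = 0.016500
Number of cashflows N = 6
Cashflows (t years, CF_t, discount factor 1/(1+y/m)^(m*t), PV):
  t = 0.5000: CF_t = 27.000000, DF = 0.983768, PV = 26.561731
  t = 1.0000: CF_t = 27.000000, DF = 0.967799, PV = 26.130577
  t = 1.5000: CF_t = 27.000000, DF = 0.952090, PV = 25.706421
  t = 2.0000: CF_t = 27.000000, DF = 0.936635, PV = 25.289150
  t = 2.5000: CF_t = 27.000000, DF = 0.921432, PV = 24.878652
  t = 3.0000: CF_t = 1027.000000, DF = 0.906475, PV = 930.949549
Price P = sum_t PV_t = 1059.516080
Macaulay numerator sum_t t * PV_t:
  t * PV_t at t = 0.5000: 13.280866
  t * PV_t at t = 1.0000: 26.130577
  t * PV_t at t = 1.5000: 38.559631
  t * PV_t at t = 2.0000: 50.578300
  t * PV_t at t = 2.5000: 62.196631
  t * PV_t at t = 3.0000: 2792.848646
Macaulay duration D = (sum_t t * PV_t) / P = 2983.594651 / 1059.516080 = 2.815998


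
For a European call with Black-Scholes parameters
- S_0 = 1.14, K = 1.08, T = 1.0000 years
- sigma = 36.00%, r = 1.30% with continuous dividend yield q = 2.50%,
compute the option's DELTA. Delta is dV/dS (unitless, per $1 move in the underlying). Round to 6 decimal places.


Answer: Delta = 0.601484

Derivation:
d1 = 0.2968533924; d2 = -0.0631466076
phi(d1) = 0.3817461189; exp(-qT) = 0.9753099120; exp(-rT) = 0.9870841350
N(d1) = 0.6167107798
Delta = exp(-qT) * N(d1) = 0.9753099120 * 0.6167107798 = 0.601484


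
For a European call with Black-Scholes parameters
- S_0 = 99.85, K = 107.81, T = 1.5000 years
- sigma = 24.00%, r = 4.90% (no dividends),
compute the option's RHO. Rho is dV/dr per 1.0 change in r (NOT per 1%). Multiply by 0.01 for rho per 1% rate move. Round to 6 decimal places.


d1 = 0.1360781411; d2 = -0.1578606280
phi(d1) = 0.3952656678; exp(-qT) = 1.0000000000; exp(-rT) = 0.9291361458
N(d2) = 0.4372833116
Rho = K*T*exp(-rT)*N(d2) = 107.8100 * 1.5000 * 0.9291361458 * 0.4372833116 = 65.704114

Answer: Rho = 65.704114


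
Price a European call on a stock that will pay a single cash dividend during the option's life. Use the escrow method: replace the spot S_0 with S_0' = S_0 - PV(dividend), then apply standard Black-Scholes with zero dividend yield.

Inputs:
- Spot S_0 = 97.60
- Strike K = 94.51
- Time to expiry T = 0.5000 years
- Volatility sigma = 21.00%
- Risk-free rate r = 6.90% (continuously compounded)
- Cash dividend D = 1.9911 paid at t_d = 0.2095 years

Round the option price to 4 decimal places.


Answer: Price = 7.9653

Derivation:
PV(D) = D * exp(-r * t_d) = 1.9911 * 0.98564848 = 1.96252469
S_0' = S_0 - PV(D) = 97.6000 - 1.96252469 = 95.63747531
d1 = (ln(S_0'/K) + (r + sigma^2/2)*T) / (sigma*sqrt(T)) = 0.38644460
d2 = d1 - sigma*sqrt(T) = 0.23795218
exp(-rT) = 0.96608834
N(d1) = 0.65041629; N(d2) = 0.59404091
C = S_0' * N(d1) - K * exp(-rT) * N(d2) = 95.63747531 * 0.65041629 - 94.5100 * 0.96608834 * 0.59404091 = 7.9653


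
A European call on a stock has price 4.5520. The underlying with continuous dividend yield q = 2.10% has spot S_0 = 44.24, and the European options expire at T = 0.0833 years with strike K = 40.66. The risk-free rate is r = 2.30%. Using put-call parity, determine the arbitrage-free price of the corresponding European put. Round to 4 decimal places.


Put-call parity: C - P = S_0 * exp(-qT) - K * exp(-rT).
S_0 * exp(-qT) = 44.2400 * 0.99825223 = 44.16267862
K * exp(-rT) = 40.6600 * 0.99808593 = 40.58217408
P = C - S*exp(-qT) + K*exp(-rT)
P = 4.5520 - 44.16267862 + 40.58217408 = 0.9715

Answer: Put price = 0.9715


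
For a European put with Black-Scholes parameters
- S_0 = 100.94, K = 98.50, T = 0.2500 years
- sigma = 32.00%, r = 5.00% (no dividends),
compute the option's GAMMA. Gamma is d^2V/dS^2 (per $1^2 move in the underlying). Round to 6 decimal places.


Answer: Gamma = 0.023535

Derivation:
d1 = 0.3110608296; d2 = 0.1510608296
phi(d1) = 0.3801011213; exp(-qT) = 1.0000000000; exp(-rT) = 0.9875778005
Gamma = exp(-qT) * phi(d1) / (S * sigma * sqrt(T)) = 1.0000000000 * 0.3801011213 / (100.9400 * 0.3200 * 0.5000000000) = 0.023535


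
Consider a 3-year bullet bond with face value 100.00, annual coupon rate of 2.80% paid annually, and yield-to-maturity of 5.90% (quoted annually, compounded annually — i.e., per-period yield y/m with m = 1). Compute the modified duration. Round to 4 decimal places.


Coupon per period c = face * coupon_rate / m = 2.800000
Periods per year m = 1; per-period yield y/m = 0.059000
Number of cashflows N = 3
Cashflows (t years, CF_t, discount factor 1/(1+y/m)^(m*t), PV):
  t = 1.0000: CF_t = 2.800000, DF = 0.944287, PV = 2.644004
  t = 2.0000: CF_t = 2.800000, DF = 0.891678, PV = 2.496699
  t = 3.0000: CF_t = 102.800000, DF = 0.842000, PV = 86.557606
Price P = sum_t PV_t = 91.698308
First compute Macaulay numerator sum_t t * PV_t:
  t * PV_t at t = 1.0000: 2.644004
  t * PV_t at t = 2.0000: 4.993397
  t * PV_t at t = 3.0000: 259.672817
Macaulay duration D = 267.310218 / 91.698308 = 2.915105
Modified duration = D / (1 + y/m) = 2.915105 / (1 + 0.059000) = 2.752696

Answer: Modified duration = 2.7527


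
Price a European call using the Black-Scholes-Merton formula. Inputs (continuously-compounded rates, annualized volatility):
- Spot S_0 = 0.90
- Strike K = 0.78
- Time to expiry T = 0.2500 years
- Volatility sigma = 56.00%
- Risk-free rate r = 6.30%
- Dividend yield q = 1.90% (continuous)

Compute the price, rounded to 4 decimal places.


d1 = (ln(S/K) + (r - q + 0.5*sigma^2) * T) / (sigma * sqrt(T)) = 0.69036016
d2 = d1 - sigma * sqrt(T) = 0.41036016
exp(-rT) = 0.98437338; exp(-qT) = 0.99526126
C = S_0 * exp(-qT) * N(d1) - K * exp(-rT) * N(d2)
N(d1) = 0.75501614; N(d2) = 0.65922912
C = 0.9000 * 0.99526126 * 0.75501614 - 0.7800 * 0.98437338 * 0.65922912 = 0.1701

Answer: Price = 0.1701


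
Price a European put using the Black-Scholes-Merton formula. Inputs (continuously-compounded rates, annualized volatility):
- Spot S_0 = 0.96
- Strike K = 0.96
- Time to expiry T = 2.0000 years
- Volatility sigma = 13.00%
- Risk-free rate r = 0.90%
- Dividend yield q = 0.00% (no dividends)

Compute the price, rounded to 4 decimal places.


d1 = (ln(S/K) + (r - q + 0.5*sigma^2) * T) / (sigma * sqrt(T)) = 0.18983097
d2 = d1 - sigma * sqrt(T) = 0.00598321
exp(-rT) = 0.98216103; exp(-qT) = 1.00000000
P = K * exp(-rT) * N(-d2) - S_0 * exp(-qT) * N(-d1)
N(-d1) = 0.42472079; N(-d2) = 0.49761306
P = 0.9600 * 0.98216103 * 0.49761306 - 0.9600 * 1.00000000 * 0.42472079 = 0.0615

Answer: Price = 0.0615


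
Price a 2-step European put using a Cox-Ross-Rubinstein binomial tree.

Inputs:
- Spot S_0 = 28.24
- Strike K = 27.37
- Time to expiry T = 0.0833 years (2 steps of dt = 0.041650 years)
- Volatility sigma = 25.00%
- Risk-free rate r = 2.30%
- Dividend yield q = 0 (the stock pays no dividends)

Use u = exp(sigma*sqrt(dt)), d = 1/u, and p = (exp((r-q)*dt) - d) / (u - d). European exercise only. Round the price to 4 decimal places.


Answer: Price = V(0,0) = 0.4728

Derivation:
dt = T/N = 0.041650
u = exp(sigma*sqrt(dt)) = 1.052345; d = 1/u = 0.950259
p = (exp((r-q)*dt) - d) / (u - d) = 0.496636
Discount per step: exp(-r*dt) = 0.999043
Stock lattice S(k, i) with i counting down-moves:
  k=0: S(0,0) = 28.2400
  k=1: S(1,0) = 29.7182; S(1,1) = 26.8353
  k=2: S(2,0) = 31.2738; S(2,1) = 28.2400; S(2,2) = 25.5005
Terminal payoffs V(N, i) = max(K - S_T, 0):
  V(2,0) = 0.000000; V(2,1) = 0.000000; V(2,2) = 1.869508
Backward induction: V(k, i) = exp(-r*dt) * [p * V(k+1, i) + (1-p) * V(k+1, i+1)].
  V(1,0) = exp(-r*dt) * [p*0.000000 + (1-p)*0.000000] = 0.000000
  V(1,1) = exp(-r*dt) * [p*0.000000 + (1-p)*1.869508] = 0.940142
  V(0,0) = exp(-r*dt) * [p*0.000000 + (1-p)*0.940142] = 0.472781


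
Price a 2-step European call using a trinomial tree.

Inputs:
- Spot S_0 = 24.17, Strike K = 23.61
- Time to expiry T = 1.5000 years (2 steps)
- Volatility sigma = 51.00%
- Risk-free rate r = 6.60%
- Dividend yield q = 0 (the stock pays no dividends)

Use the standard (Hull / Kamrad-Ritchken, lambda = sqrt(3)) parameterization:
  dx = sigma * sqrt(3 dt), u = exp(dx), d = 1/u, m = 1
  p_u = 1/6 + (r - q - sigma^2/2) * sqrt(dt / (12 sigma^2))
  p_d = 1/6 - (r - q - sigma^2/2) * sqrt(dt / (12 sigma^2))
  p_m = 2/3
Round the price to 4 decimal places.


dt = T/N = 0.750000; dx = sigma*sqrt(3*dt) = 0.765000
u = exp(dx) = 2.148994; d = 1/u = 0.465334
p_u = 0.135270, p_m = 0.666667, p_d = 0.198064
Discount per step: exp(-r*dt) = 0.951705
Stock lattice S(k, j) with j the centered position index:
  k=0: S(0,+0) = 24.1700
  k=1: S(1,-1) = 11.2471; S(1,+0) = 24.1700; S(1,+1) = 51.9412
  k=2: S(2,-2) = 5.2337; S(2,-1) = 11.2471; S(2,+0) = 24.1700; S(2,+1) = 51.9412; S(2,+2) = 111.6213
Terminal payoffs V(N, j) = max(S_T - K, 0):
  V(2,-2) = 0.000000; V(2,-1) = 0.000000; V(2,+0) = 0.560000; V(2,+1) = 28.331194; V(2,+2) = 88.011334
Backward induction: V(k, j) = exp(-r*dt) * [p_u * V(k+1, j+1) + p_m * V(k+1, j) + p_d * V(k+1, j-1)]
  V(1,-1) = exp(-r*dt) * [p_u*0.560000 + p_m*0.000000 + p_d*0.000000] = 0.072093
  V(1,+0) = exp(-r*dt) * [p_u*28.331194 + p_m*0.560000 + p_d*0.000000] = 4.002570
  V(1,+1) = exp(-r*dt) * [p_u*88.011334 + p_m*28.331194 + p_d*0.560000] = 29.411151
  V(0,+0) = exp(-r*dt) * [p_u*29.411151 + p_m*4.002570 + p_d*0.072093] = 6.339397

Answer: Price = V(0,0) = 6.3394


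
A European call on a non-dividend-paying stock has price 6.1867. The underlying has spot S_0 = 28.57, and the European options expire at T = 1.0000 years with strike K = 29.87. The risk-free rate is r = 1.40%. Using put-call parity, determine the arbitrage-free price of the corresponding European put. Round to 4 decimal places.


Put-call parity: C - P = S_0 * exp(-qT) - K * exp(-rT).
S_0 * exp(-qT) = 28.5700 * 1.00000000 = 28.57000000
K * exp(-rT) = 29.8700 * 0.98609754 = 29.45473365
P = C - S*exp(-qT) + K*exp(-rT)
P = 6.1867 - 28.57000000 + 29.45473365 = 7.0714

Answer: Put price = 7.0714


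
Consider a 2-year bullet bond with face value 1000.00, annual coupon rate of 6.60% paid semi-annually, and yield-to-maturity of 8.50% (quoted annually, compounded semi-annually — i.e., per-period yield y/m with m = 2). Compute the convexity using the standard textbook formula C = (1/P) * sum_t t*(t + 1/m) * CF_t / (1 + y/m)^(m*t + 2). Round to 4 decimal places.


Coupon per period c = face * coupon_rate / m = 33.000000
Periods per year m = 2; per-period yield y/m = 0.042500
Number of cashflows N = 4
Cashflows (t years, CF_t, discount factor 1/(1+y/m)^(m*t), PV):
  t = 0.5000: CF_t = 33.000000, DF = 0.959233, PV = 31.654676
  t = 1.0000: CF_t = 33.000000, DF = 0.920127, PV = 30.364198
  t = 1.5000: CF_t = 33.000000, DF = 0.882616, PV = 29.126329
  t = 2.0000: CF_t = 1033.000000, DF = 0.846634, PV = 874.573003
Price P = sum_t PV_t = 965.718206
Convexity numerator sum_t t*(t + 1/m) * CF_t / (1+y/m)^(m*t + 2):
  t = 0.5000: term = 14.563164
  t = 1.0000: term = 41.908387
  t = 1.5000: term = 80.399783
  t = 2.0000: term = 4023.592074
Convexity = (1/P) * sum = 4160.463408 / 965.718206 = 4.308155

Answer: Convexity = 4.3082


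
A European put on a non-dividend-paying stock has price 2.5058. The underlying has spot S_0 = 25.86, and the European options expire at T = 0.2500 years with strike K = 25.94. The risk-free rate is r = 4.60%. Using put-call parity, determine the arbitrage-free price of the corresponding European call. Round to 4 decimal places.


Put-call parity: C - P = S_0 * exp(-qT) - K * exp(-rT).
S_0 * exp(-qT) = 25.8600 * 1.00000000 = 25.86000000
K * exp(-rT) = 25.9400 * 0.98856587 = 25.64339873
C = P + S*exp(-qT) - K*exp(-rT)
C = 2.5058 + 25.86000000 - 25.64339873 = 2.7224

Answer: Call price = 2.7224


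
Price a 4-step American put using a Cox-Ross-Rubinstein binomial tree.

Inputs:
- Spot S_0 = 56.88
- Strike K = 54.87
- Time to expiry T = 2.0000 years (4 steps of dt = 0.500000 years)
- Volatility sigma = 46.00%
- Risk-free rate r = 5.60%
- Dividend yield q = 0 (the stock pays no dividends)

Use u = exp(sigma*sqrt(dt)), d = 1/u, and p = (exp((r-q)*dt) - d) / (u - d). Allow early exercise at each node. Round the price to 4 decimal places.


dt = T/N = 0.500000
u = exp(sigma*sqrt(dt)) = 1.384403; d = 1/u = 0.722333
p = (exp((r-q)*dt) - d) / (u - d) = 0.462281
Discount per step: exp(-r*dt) = 0.972388
Stock lattice S(k, i) with i counting down-moves:
  k=0: S(0,0) = 56.8800
  k=1: S(1,0) = 78.7449; S(1,1) = 41.0863
  k=2: S(2,0) = 109.0146; S(2,1) = 56.8800; S(2,2) = 29.6780
  k=3: S(3,0) = 150.9202; S(3,1) = 78.7449; S(3,2) = 41.0863; S(3,3) = 21.4374
  k=4: S(4,0) = 208.9344; S(4,1) = 109.0146; S(4,2) = 56.8800; S(4,3) = 29.6780; S(4,4) = 15.4849
Terminal payoffs V(N, i) = max(K - S_T, 0):
  V(4,0) = 0.000000; V(4,1) = 0.000000; V(4,2) = 0.000000; V(4,3) = 25.192014; V(4,4) = 39.385070
Backward induction: V(k, i) = exp(-r*dt) * [p * V(k+1, i) + (1-p) * V(k+1, i+1)]; then take max(V_cont, immediate exercise) for American.
  V(3,0) = exp(-r*dt) * [p*0.000000 + (1-p)*0.000000] = 0.000000; exercise = 0.000000; V(3,0) = max -> 0.000000
  V(3,1) = exp(-r*dt) * [p*0.000000 + (1-p)*0.000000] = 0.000000; exercise = 0.000000; V(3,1) = max -> 0.000000
  V(3,2) = exp(-r*dt) * [p*0.000000 + (1-p)*25.192014] = 13.172182; exercise = 13.783703; V(3,2) = max -> 13.783703
  V(3,3) = exp(-r*dt) * [p*25.192014 + (1-p)*39.385070] = 31.917563; exercise = 33.432614; V(3,3) = max -> 33.432614
  V(2,0) = exp(-r*dt) * [p*0.000000 + (1-p)*0.000000] = 0.000000; exercise = 0.000000; V(2,0) = max -> 0.000000
  V(2,1) = exp(-r*dt) * [p*0.000000 + (1-p)*13.783703] = 7.207103; exercise = 0.000000; V(2,1) = max -> 7.207103
  V(2,2) = exp(-r*dt) * [p*13.783703 + (1-p)*33.432614] = 23.676964; exercise = 25.192014; V(2,2) = max -> 25.192014
  V(1,0) = exp(-r*dt) * [p*0.000000 + (1-p)*7.207103] = 3.768387; exercise = 0.000000; V(1,0) = max -> 3.768387
  V(1,1) = exp(-r*dt) * [p*7.207103 + (1-p)*25.192014] = 16.411897; exercise = 13.783703; V(1,1) = max -> 16.411897
  V(0,0) = exp(-r*dt) * [p*3.768387 + (1-p)*16.411897] = 10.275265; exercise = 0.000000; V(0,0) = max -> 10.275265

Answer: Price = V(0,0) = 10.2753


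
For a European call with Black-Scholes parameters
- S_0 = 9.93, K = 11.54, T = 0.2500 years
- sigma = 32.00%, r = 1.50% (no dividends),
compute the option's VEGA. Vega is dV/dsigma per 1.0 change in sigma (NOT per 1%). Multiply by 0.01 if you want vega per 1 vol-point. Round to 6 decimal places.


d1 = -0.8356798939; d2 = -0.9956798939
phi(d1) = 0.2813603700; exp(-qT) = 1.0000000000; exp(-rT) = 0.9962570225
Vega = S * exp(-qT) * phi(d1) * sqrt(T) = 9.9300 * 1.0000000000 * 0.2813603700 * 0.5000000000 = 1.396954

Answer: Vega = 1.396954


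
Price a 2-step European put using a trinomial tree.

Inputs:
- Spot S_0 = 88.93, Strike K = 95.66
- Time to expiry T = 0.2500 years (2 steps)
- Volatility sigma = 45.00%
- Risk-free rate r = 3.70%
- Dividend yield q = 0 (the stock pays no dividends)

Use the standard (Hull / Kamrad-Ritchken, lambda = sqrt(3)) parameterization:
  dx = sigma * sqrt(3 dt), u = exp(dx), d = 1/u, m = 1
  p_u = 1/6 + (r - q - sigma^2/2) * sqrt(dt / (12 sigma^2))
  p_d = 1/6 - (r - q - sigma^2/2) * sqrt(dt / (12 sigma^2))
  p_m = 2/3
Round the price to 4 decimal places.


dt = T/N = 0.125000; dx = sigma*sqrt(3*dt) = 0.275568
u = exp(dx) = 1.317278; d = 1/u = 0.759141
p_u = 0.152094, p_m = 0.666667, p_d = 0.181239
Discount per step: exp(-r*dt) = 0.995386
Stock lattice S(k, j) with j the centered position index:
  k=0: S(0,+0) = 88.9300
  k=1: S(1,-1) = 67.5104; S(1,+0) = 88.9300; S(1,+1) = 117.1455
  k=2: S(2,-2) = 51.2499; S(2,-1) = 67.5104; S(2,+0) = 88.9300; S(2,+1) = 117.1455; S(2,+2) = 154.3133
Terminal payoffs V(N, j) = max(K - S_T, 0):
  V(2,-2) = 44.410065; V(2,-1) = 28.149581; V(2,+0) = 6.730000; V(2,+1) = 0.000000; V(2,+2) = 0.000000
Backward induction: V(k, j) = exp(-r*dt) * [p_u * V(k+1, j+1) + p_m * V(k+1, j) + p_d * V(k+1, j-1)]
  V(1,-1) = exp(-r*dt) * [p_u*6.730000 + p_m*28.149581 + p_d*44.410065] = 27.710355
  V(1,+0) = exp(-r*dt) * [p_u*0.000000 + p_m*6.730000 + p_d*28.149581] = 9.544220
  V(1,+1) = exp(-r*dt) * [p_u*0.000000 + p_m*0.000000 + p_d*6.730000] = 1.214109
  V(0,+0) = exp(-r*dt) * [p_u*1.214109 + p_m*9.544220 + p_d*27.710355] = 11.516280

Answer: Price = V(0,0) = 11.5163


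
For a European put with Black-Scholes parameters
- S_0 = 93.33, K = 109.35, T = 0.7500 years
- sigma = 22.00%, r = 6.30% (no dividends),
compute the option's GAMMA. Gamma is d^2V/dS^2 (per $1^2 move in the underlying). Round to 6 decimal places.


d1 = -0.4881871675; d2 = -0.6787127563
phi(d1) = 0.3541262155; exp(-qT) = 1.0000000000; exp(-rT) = 0.9538489056
Gamma = exp(-qT) * phi(d1) / (S * sigma * sqrt(T)) = 1.0000000000 * 0.3541262155 / (93.3300 * 0.2200 * 0.8660254038) = 0.019915

Answer: Gamma = 0.019915


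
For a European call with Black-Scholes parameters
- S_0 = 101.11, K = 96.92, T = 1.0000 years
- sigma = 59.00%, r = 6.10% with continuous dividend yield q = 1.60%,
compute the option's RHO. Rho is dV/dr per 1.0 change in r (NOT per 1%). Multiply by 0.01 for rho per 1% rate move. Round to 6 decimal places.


Answer: Rho = 40.264206

Derivation:
d1 = 0.4430053172; d2 = -0.1469946828
phi(d1) = 0.3616547004; exp(-qT) = 0.9841273201; exp(-rT) = 0.9408232398
N(d2) = 0.4415681086
Rho = K*T*exp(-rT)*N(d2) = 96.9200 * 1.0000 * 0.9408232398 * 0.4415681086 = 40.264206


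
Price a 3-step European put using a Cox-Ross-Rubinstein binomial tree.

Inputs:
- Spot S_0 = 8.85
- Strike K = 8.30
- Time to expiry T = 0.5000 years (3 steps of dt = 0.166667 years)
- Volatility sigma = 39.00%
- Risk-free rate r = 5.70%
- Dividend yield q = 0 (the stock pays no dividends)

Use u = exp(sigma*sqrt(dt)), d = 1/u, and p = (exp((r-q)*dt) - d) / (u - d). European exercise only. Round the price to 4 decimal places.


dt = T/N = 0.166667
u = exp(sigma*sqrt(dt)) = 1.172592; d = 1/u = 0.852811
p = (exp((r-q)*dt) - d) / (u - d) = 0.490129
Discount per step: exp(-r*dt) = 0.990545
Stock lattice S(k, i) with i counting down-moves:
  k=0: S(0,0) = 8.8500
  k=1: S(1,0) = 10.3774; S(1,1) = 7.5474
  k=2: S(2,0) = 12.1685; S(2,1) = 8.8500; S(2,2) = 6.4365
  k=3: S(3,0) = 14.2687; S(3,1) = 10.3774; S(3,2) = 7.5474; S(3,3) = 5.4891
Terminal payoffs V(N, i) = max(K - S_T, 0):
  V(3,0) = 0.000000; V(3,1) = 0.000000; V(3,2) = 0.752619; V(3,3) = 2.810885
Backward induction: V(k, i) = exp(-r*dt) * [p * V(k+1, i) + (1-p) * V(k+1, i+1)].
  V(2,0) = exp(-r*dt) * [p*0.000000 + (1-p)*0.000000] = 0.000000
  V(2,1) = exp(-r*dt) * [p*0.000000 + (1-p)*0.752619] = 0.380110
  V(2,2) = exp(-r*dt) * [p*0.752619 + (1-p)*2.810885] = 1.785031
  V(1,0) = exp(-r*dt) * [p*0.000000 + (1-p)*0.380110] = 0.191975
  V(1,1) = exp(-r*dt) * [p*0.380110 + (1-p)*1.785031] = 1.086071
  V(0,0) = exp(-r*dt) * [p*0.191975 + (1-p)*1.086071] = 0.641723

Answer: Price = V(0,0) = 0.6417


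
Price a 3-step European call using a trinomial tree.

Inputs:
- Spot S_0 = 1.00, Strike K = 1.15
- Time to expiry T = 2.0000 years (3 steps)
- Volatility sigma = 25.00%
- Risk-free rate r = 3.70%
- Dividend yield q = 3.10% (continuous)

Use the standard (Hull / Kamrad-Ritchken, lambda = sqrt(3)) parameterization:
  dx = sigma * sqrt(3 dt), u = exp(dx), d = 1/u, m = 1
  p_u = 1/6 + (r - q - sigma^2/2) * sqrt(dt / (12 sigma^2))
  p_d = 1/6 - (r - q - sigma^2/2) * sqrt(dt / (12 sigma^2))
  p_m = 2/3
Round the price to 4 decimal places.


dt = T/N = 0.666667; dx = sigma*sqrt(3*dt) = 0.353553
u = exp(dx) = 1.424119; d = 1/u = 0.702189
p_u = 0.142861, p_m = 0.666667, p_d = 0.190473
Discount per step: exp(-r*dt) = 0.975635
Stock lattice S(k, j) with j the centered position index:
  k=0: S(0,+0) = 1.0000
  k=1: S(1,-1) = 0.7022; S(1,+0) = 1.0000; S(1,+1) = 1.4241
  k=2: S(2,-2) = 0.4931; S(2,-1) = 0.7022; S(2,+0) = 1.0000; S(2,+1) = 1.4241; S(2,+2) = 2.0281
  k=3: S(3,-3) = 0.3462; S(3,-2) = 0.4931; S(3,-1) = 0.7022; S(3,+0) = 1.0000; S(3,+1) = 1.4241; S(3,+2) = 2.0281; S(3,+3) = 2.8883
Terminal payoffs V(N, j) = max(S_T - K, 0):
  V(3,-3) = 0.000000; V(3,-2) = 0.000000; V(3,-1) = 0.000000; V(3,+0) = 0.000000; V(3,+1) = 0.274119; V(3,+2) = 0.878115; V(3,+3) = 1.738277
Backward induction: V(k, j) = exp(-r*dt) * [p_u * V(k+1, j+1) + p_m * V(k+1, j) + p_d * V(k+1, j-1)]
  V(2,-2) = exp(-r*dt) * [p_u*0.000000 + p_m*0.000000 + p_d*0.000000] = 0.000000
  V(2,-1) = exp(-r*dt) * [p_u*0.000000 + p_m*0.000000 + p_d*0.000000] = 0.000000
  V(2,+0) = exp(-r*dt) * [p_u*0.274119 + p_m*0.000000 + p_d*0.000000] = 0.038207
  V(2,+1) = exp(-r*dt) * [p_u*0.878115 + p_m*0.274119 + p_d*0.000000] = 0.300685
  V(2,+2) = exp(-r*dt) * [p_u*1.738277 + p_m*0.878115 + p_d*0.274119] = 0.864368
  V(1,-1) = exp(-r*dt) * [p_u*0.038207 + p_m*0.000000 + p_d*0.000000] = 0.005325
  V(1,+0) = exp(-r*dt) * [p_u*0.300685 + p_m*0.038207 + p_d*0.000000] = 0.066760
  V(1,+1) = exp(-r*dt) * [p_u*0.864368 + p_m*0.300685 + p_d*0.038207] = 0.323148
  V(0,+0) = exp(-r*dt) * [p_u*0.323148 + p_m*0.066760 + p_d*0.005325] = 0.089452

Answer: Price = V(0,0) = 0.0895


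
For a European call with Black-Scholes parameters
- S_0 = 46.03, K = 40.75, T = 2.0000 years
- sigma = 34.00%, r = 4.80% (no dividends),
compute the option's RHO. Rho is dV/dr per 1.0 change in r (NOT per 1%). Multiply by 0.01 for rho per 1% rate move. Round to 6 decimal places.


Answer: Rho = 43.253370

Derivation:
d1 = 0.6934586182; d2 = 0.2126260070
phi(d1) = 0.3136803012; exp(-qT) = 1.0000000000; exp(-rT) = 0.9084640161
N(d2) = 0.5841906577
Rho = K*T*exp(-rT)*N(d2) = 40.7500 * 2.0000 * 0.9084640161 * 0.5841906577 = 43.253370


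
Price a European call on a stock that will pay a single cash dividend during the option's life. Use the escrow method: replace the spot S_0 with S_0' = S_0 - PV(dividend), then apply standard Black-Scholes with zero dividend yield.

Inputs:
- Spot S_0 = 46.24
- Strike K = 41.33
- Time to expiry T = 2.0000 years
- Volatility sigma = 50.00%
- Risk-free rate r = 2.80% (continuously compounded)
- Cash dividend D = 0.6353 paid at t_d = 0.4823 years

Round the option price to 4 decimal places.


Answer: Price = 15.2349

Derivation:
PV(D) = D * exp(-r * t_d) = 0.6353 * 0.98658638 = 0.62677832
S_0' = S_0 - PV(D) = 46.2400 - 0.62677832 = 45.61322168
d1 = (ln(S_0'/K) + (r + sigma^2/2)*T) / (sigma*sqrt(T)) = 0.57220353
d2 = d1 - sigma*sqrt(T) = -0.13490325
exp(-rT) = 0.94553914
N(d1) = 0.71640795; N(d2) = 0.44634418
C = S_0' * N(d1) - K * exp(-rT) * N(d2) = 45.61322168 * 0.71640795 - 41.3300 * 0.94553914 * 0.44634418 = 15.2349


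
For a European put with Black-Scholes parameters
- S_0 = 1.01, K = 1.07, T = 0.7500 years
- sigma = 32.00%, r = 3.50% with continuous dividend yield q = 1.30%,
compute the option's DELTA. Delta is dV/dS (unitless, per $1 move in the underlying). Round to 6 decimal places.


Answer: Delta = -0.499152

Derivation:
d1 = -0.0101336433; d2 = -0.2872617726
phi(d1) = 0.3989217971; exp(-qT) = 0.9902973771; exp(-rT) = 0.9740915363
N(-d1) = 0.5040426696
Delta = -exp(-qT) * N(-d1) = -0.9902973771 * 0.5040426696 = -0.499152


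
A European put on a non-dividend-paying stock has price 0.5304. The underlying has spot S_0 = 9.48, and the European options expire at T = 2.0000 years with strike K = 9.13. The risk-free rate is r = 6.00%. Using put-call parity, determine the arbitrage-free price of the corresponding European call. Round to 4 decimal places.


Put-call parity: C - P = S_0 * exp(-qT) - K * exp(-rT).
S_0 * exp(-qT) = 9.4800 * 1.00000000 = 9.48000000
K * exp(-rT) = 9.1300 * 0.88692044 = 8.09758359
C = P + S*exp(-qT) - K*exp(-rT)
C = 0.5304 + 9.48000000 - 8.09758359 = 1.9128

Answer: Call price = 1.9128


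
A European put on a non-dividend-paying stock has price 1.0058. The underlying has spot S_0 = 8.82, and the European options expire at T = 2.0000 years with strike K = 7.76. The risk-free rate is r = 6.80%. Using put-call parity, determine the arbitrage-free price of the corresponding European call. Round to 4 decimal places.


Put-call parity: C - P = S_0 * exp(-qT) - K * exp(-rT).
S_0 * exp(-qT) = 8.8200 * 1.00000000 = 8.82000000
K * exp(-rT) = 7.7600 * 0.87284263 = 6.77325883
C = P + S*exp(-qT) - K*exp(-rT)
C = 1.0058 + 8.82000000 - 6.77325883 = 3.0525

Answer: Call price = 3.0525


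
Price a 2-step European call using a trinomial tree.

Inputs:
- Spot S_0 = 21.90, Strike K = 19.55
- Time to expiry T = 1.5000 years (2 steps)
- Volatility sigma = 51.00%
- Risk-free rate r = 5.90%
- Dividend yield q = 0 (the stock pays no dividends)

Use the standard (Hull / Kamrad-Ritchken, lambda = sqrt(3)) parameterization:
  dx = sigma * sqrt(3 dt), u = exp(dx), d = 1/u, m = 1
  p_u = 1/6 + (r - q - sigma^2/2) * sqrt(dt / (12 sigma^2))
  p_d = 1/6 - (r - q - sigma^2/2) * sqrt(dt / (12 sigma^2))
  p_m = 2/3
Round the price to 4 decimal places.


Answer: Price = V(0,0) = 6.7950

Derivation:
dt = T/N = 0.750000; dx = sigma*sqrt(3*dt) = 0.765000
u = exp(dx) = 2.148994; d = 1/u = 0.465334
p_u = 0.131838, p_m = 0.666667, p_d = 0.201495
Discount per step: exp(-r*dt) = 0.956715
Stock lattice S(k, j) with j the centered position index:
  k=0: S(0,+0) = 21.9000
  k=1: S(1,-1) = 10.1908; S(1,+0) = 21.9000; S(1,+1) = 47.0630
  k=2: S(2,-2) = 4.7421; S(2,-1) = 10.1908; S(2,+0) = 21.9000; S(2,+1) = 47.0630; S(2,+2) = 101.1381
Terminal payoffs V(N, j) = max(S_T - K, 0):
  V(2,-2) = 0.000000; V(2,-1) = 0.000000; V(2,+0) = 2.350000; V(2,+1) = 27.512977; V(2,+2) = 81.588072
Backward induction: V(k, j) = exp(-r*dt) * [p_u * V(k+1, j+1) + p_m * V(k+1, j) + p_d * V(k+1, j-1)]
  V(1,-1) = exp(-r*dt) * [p_u*2.350000 + p_m*0.000000 + p_d*0.000000] = 0.296409
  V(1,+0) = exp(-r*dt) * [p_u*27.512977 + p_m*2.350000 + p_d*0.000000] = 4.969108
  V(1,+1) = exp(-r*dt) * [p_u*81.588072 + p_m*27.512977 + p_d*2.350000] = 28.291897
  V(0,+0) = exp(-r*dt) * [p_u*28.291897 + p_m*4.969108 + p_d*0.296409] = 6.794988


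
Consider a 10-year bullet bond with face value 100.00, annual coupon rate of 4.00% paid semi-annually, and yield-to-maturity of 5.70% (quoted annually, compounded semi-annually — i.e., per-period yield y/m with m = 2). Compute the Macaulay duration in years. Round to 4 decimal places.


Coupon per period c = face * coupon_rate / m = 2.000000
Periods per year m = 2; per-period yield y/m = 0.028500
Number of cashflows N = 20
Cashflows (t years, CF_t, discount factor 1/(1+y/m)^(m*t), PV):
  t = 0.5000: CF_t = 2.000000, DF = 0.972290, PV = 1.944579
  t = 1.0000: CF_t = 2.000000, DF = 0.945347, PV = 1.890695
  t = 1.5000: CF_t = 2.000000, DF = 0.919152, PV = 1.838303
  t = 2.0000: CF_t = 2.000000, DF = 0.893682, PV = 1.787363
  t = 2.5000: CF_t = 2.000000, DF = 0.868917, PV = 1.737835
  t = 3.0000: CF_t = 2.000000, DF = 0.844840, PV = 1.689679
  t = 3.5000: CF_t = 2.000000, DF = 0.821429, PV = 1.642858
  t = 4.0000: CF_t = 2.000000, DF = 0.798667, PV = 1.597334
  t = 4.5000: CF_t = 2.000000, DF = 0.776536, PV = 1.553071
  t = 5.0000: CF_t = 2.000000, DF = 0.755018, PV = 1.510035
  t = 5.5000: CF_t = 2.000000, DF = 0.734096, PV = 1.468192
  t = 6.0000: CF_t = 2.000000, DF = 0.713754, PV = 1.427508
  t = 6.5000: CF_t = 2.000000, DF = 0.693976, PV = 1.387951
  t = 7.0000: CF_t = 2.000000, DF = 0.674745, PV = 1.349491
  t = 7.5000: CF_t = 2.000000, DF = 0.656048, PV = 1.312096
  t = 8.0000: CF_t = 2.000000, DF = 0.637869, PV = 1.275737
  t = 8.5000: CF_t = 2.000000, DF = 0.620193, PV = 1.240386
  t = 9.0000: CF_t = 2.000000, DF = 0.603007, PV = 1.206015
  t = 9.5000: CF_t = 2.000000, DF = 0.586298, PV = 1.172596
  t = 10.0000: CF_t = 102.000000, DF = 0.570051, PV = 58.145251
Price P = sum_t PV_t = 87.176974
Macaulay numerator sum_t t * PV_t:
  t * PV_t at t = 0.5000: 0.972290
  t * PV_t at t = 1.0000: 1.890695
  t * PV_t at t = 1.5000: 2.757455
  t * PV_t at t = 2.0000: 3.574726
  t * PV_t at t = 2.5000: 4.344587
  t * PV_t at t = 3.0000: 5.069037
  t * PV_t at t = 3.5000: 5.750002
  t * PV_t at t = 4.0000: 6.389334
  t * PV_t at t = 4.5000: 6.988820
  t * PV_t at t = 5.0000: 7.550175
  t * PV_t at t = 5.5000: 8.075054
  t * PV_t at t = 6.0000: 8.565046
  t * PV_t at t = 6.5000: 9.021682
  t * PV_t at t = 7.0000: 9.446434
  t * PV_t at t = 7.5000: 9.840719
  t * PV_t at t = 8.0000: 10.205899
  t * PV_t at t = 8.5000: 10.543284
  t * PV_t at t = 9.0000: 10.854134
  t * PV_t at t = 9.5000: 11.139661
  t * PV_t at t = 10.0000: 581.452512
Macaulay duration D = (sum_t t * PV_t) / P = 714.431544 / 87.176974 = 8.195186

Answer: Macaulay duration = 8.1952 years


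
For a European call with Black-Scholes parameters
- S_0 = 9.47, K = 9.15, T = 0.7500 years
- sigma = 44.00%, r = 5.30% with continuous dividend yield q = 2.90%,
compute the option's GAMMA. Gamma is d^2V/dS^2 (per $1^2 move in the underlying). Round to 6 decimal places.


Answer: Gamma = 0.102512

Derivation:
d1 = 0.3279743909; d2 = -0.0530767867
phi(d1) = 0.3780525266; exp(-qT) = 0.9784848257; exp(-rT) = 0.9610296665
Gamma = exp(-qT) * phi(d1) / (S * sigma * sqrt(T)) = 0.9784848257 * 0.3780525266 / (9.4700 * 0.4400 * 0.8660254038) = 0.102512


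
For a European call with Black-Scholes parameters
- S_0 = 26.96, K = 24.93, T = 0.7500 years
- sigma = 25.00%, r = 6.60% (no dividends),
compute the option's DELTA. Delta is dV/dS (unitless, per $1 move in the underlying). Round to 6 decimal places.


d1 = 0.6984547467; d2 = 0.4819483958
phi(d1) = 0.3125915009; exp(-qT) = 1.0000000000; exp(-rT) = 0.9517051581
N(d1) = 0.7575535755
Delta = exp(-qT) * N(d1) = 1.0000000000 * 0.7575535755 = 0.757554

Answer: Delta = 0.757554


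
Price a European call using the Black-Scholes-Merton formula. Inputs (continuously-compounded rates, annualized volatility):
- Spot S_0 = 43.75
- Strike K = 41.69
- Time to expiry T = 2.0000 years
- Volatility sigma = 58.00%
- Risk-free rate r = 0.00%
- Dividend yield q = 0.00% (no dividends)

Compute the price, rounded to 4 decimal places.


d1 = (ln(S/K) + (r - q + 0.5*sigma^2) * T) / (sigma * sqrt(T)) = 0.46892191
d2 = d1 - sigma * sqrt(T) = -0.35132196
exp(-rT) = 1.00000000; exp(-qT) = 1.00000000
C = S_0 * exp(-qT) * N(d1) - K * exp(-rT) * N(d2)
N(d1) = 0.68043727; N(d2) = 0.36267341
C = 43.7500 * 1.00000000 * 0.68043727 - 41.6900 * 1.00000000 * 0.36267341 = 14.6493

Answer: Price = 14.6493


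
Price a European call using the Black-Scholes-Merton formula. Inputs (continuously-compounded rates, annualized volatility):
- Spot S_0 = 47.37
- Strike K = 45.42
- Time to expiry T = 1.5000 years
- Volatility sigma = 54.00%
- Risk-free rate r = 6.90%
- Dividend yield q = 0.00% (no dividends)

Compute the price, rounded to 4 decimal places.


Answer: Price = 14.9164

Derivation:
d1 = (ln(S/K) + (r - q + 0.5*sigma^2) * T) / (sigma * sqrt(T)) = 0.55073689
d2 = d1 - sigma * sqrt(T) = -0.11062534
exp(-rT) = 0.90167602; exp(-qT) = 1.00000000
C = S_0 * exp(-qT) * N(d1) - K * exp(-rT) * N(d2)
N(d1) = 0.70909298; N(d2) = 0.45595673
C = 47.3700 * 1.00000000 * 0.70909298 - 45.4200 * 0.90167602 * 0.45595673 = 14.9164


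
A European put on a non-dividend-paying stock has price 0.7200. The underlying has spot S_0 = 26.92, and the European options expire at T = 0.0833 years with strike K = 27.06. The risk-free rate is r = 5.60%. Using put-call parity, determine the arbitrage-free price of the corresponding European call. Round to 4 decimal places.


Put-call parity: C - P = S_0 * exp(-qT) - K * exp(-rT).
S_0 * exp(-qT) = 26.9200 * 1.00000000 = 26.92000000
K * exp(-rT) = 27.0600 * 0.99534606 = 26.93406447
C = P + S*exp(-qT) - K*exp(-rT)
C = 0.7200 + 26.92000000 - 26.93406447 = 0.7059

Answer: Call price = 0.7059
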